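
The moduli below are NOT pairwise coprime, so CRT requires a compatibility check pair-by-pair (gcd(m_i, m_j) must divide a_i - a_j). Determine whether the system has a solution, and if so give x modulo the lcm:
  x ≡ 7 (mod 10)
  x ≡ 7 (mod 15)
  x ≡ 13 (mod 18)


Moduli 10, 15, 18 are not pairwise coprime, so CRT works modulo lcm(m_i) when all pairwise compatibility conditions hold.
Pairwise compatibility: gcd(m_i, m_j) must divide a_i - a_j for every pair.
Merge one congruence at a time:
  Start: x ≡ 7 (mod 10).
  Combine with x ≡ 7 (mod 15): gcd(10, 15) = 5; 7 - 7 = 0, which IS divisible by 5, so compatible.
    Write x = 7 + 10·t and substitute into x ≡ 7 (mod 15): 10·t ≡ 7 − 7 = 0 (mod 15).
    Divide the congruence (and modulus) by g = 5: 2·t ≡ 0 (mod 3).
    The inverse of 2 mod 3 is 2 (since 2·2 = 4 = 1·3 + 1), so t ≡ 2·0 = 0 ≡ 0 (mod 3).
    Then x = 7 + 10·0 = 7, valid modulo lcm(10, 15) = 30: x ≡ 7 (mod 30).
  Combine with x ≡ 13 (mod 18): gcd(30, 18) = 6; 13 - 7 = 6, which IS divisible by 6, so compatible.
    Write x = 7 + 30·t and substitute into x ≡ 13 (mod 18): 30·t ≡ 13 − 7 = 6 (mod 18).
    Divide the congruence (and modulus) by g = 6: 5·t ≡ 1 (mod 3).
    Reduce coefficients mod 3: 2·t ≡ 1 (mod 3).
    The inverse of 2 mod 3 is 2 (since 2·2 = 4 = 1·3 + 1), so t ≡ 2·1 = 2 ≡ 2 (mod 3).
    Then x = 7 + 30·2 = 67, valid modulo lcm(30, 18) = 90: x ≡ 67 (mod 90).
Verify: 67 mod 10 = 7, 67 mod 15 = 7, 67 mod 18 = 13.

x ≡ 67 (mod 90).


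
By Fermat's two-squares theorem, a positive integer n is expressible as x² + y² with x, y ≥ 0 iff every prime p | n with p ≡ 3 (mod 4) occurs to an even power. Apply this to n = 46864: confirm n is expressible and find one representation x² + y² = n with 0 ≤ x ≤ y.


Step 1: Factor n = 46864 = 2^4 · 29 · 101.
Step 2: Check the mod-4 condition on each prime factor: 2 = 2 (special); 29 ≡ 1 (mod 4), exponent 1; 101 ≡ 1 (mod 4), exponent 1.
All primes ≡ 3 (mod 4) appear to even exponent (or don't appear), so by the two-squares theorem n IS expressible as a sum of two squares.
Step 3: Build a representation. Group n = k² · m with k = 4 and m = 29 · 101 = 2929 (a product of primes ≡ 1 (mod 4)); a representation of m scales to one of n via (k·x)² + (k·y)² = k²(x² + y²). Each prime p ≡ 1 (mod 4) is itself a sum of two squares; find a² by testing p − a² for a perfect square:
  29: 29 − 1² = 28, 29 − 2² = 25 = 5² ⇒ 29 = 2² + 5².
  101: 101 − 1² = 100 = 10² ⇒ 101 = 1² + 10².
  Combine using the Brahmagupta–Fibonacci identity (a² + b²)(c² + d²) = (ac − bd)² + (ad + bc)² = (ac + bd)² + (ad − bc)²:
  29 · 101 = 2929: from (2² + 5²)(1² + 10²), take (2·1 − 5·10, 2·10 + 5·1) = (2 − 50, 20 + 5) = (-48, 25); dropping signs (only squares matter) gives (48, 25); check 48² + 25² = 2304 + 625 = 2929 ✓.
  Scale by k = 4: (4·48, 4·25) = (192, 100).
Step 4: Order so x ≤ y and verify: 100² + 192² = 10000 + 36864 = 46864 = n. ✓

n = 46864 = 100² + 192² (one valid representation with x ≤ y).


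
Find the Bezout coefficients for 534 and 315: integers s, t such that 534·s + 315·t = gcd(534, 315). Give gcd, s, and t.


Euclidean algorithm on (534, 315) — divide until remainder is 0:
  534 = 1 · 315 + 219
  315 = 1 · 219 + 96
  219 = 2 · 96 + 27
  96 = 3 · 27 + 15
  27 = 1 · 15 + 12
  15 = 1 · 12 + 3
  12 = 4 · 3 + 0
gcd(534, 315) = 3.
Track Bezout coefficients alongside the remainders: start with r₀ = 534 = a·1 + b·0 (s = 1, t = 0) and r₁ = 315 = a·0 + b·1 (s = 0, t = 1); each new remainder r_{k+1} = r_{k-1} − q_k·r_k inherits s_{k+1} = s_{k-1} − q_k·s_k, t_{k+1} = t_{k-1} − q_k·t_k, so r_k = a·s_k + b·t_k at every step:
  q = 1: r = 219, s = 1 − 1·0 = 1, t = 0 − 1·1 = -1  (check: 534·1 + 315·(-1) = 219)
  q = 1: r = 96, s = 0 − 1·1 = -1, t = 1 − 1·(-1) = 2  (check: 534·(-1) + 315·2 = 96)
  q = 2: r = 27, s = 1 − 2·(-1) = 3, t = -1 − 2·2 = -5  (check: 534·3 + 315·(-5) = 27)
  q = 3: r = 15, s = -1 − 3·3 = -10, t = 2 − 3·(-5) = 17  (check: 534·(-10) + 315·17 = 15)
  q = 1: r = 12, s = 3 − 1·(-10) = 13, t = -5 − 1·17 = -22  (check: 534·13 + 315·(-22) = 12)
  q = 1: r = 3, s = -10 − 1·13 = -23, t = 17 − 1·(-22) = 39  (check: 534·(-23) + 315·39 = 3)
The row with r = 3 (the gcd) gives the Bezout coefficients s = -23, t = 39.
Result: 534 · (-23) + 315 · (39) = 3.

gcd(534, 315) = 3; s = -23, t = 39 (check: 534·(-23) + 315·39 = 3).


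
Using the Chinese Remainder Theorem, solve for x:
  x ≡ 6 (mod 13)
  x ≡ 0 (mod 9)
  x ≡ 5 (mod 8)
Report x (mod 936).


Moduli 13, 9, 8 are pairwise coprime; by CRT there is a unique solution modulo M = 13 · 9 · 8 = 936.
Solve pairwise, accumulating the modulus:
  Start with x ≡ 6 (mod 13).
  Combine with x ≡ 0 (mod 9): since gcd(13, 9) = 1, we get a unique residue mod 117.
    Write x = 6 + 13·t and substitute into x ≡ 0 (mod 9): 13·t ≡ 0 − 6 = -6 (mod 9).
    Reduce coefficients mod 9: 4·t ≡ 3 (mod 9).
    The inverse of 4 mod 9 is 7 (since 4·7 = 28 = 3·9 + 1), so t ≡ 7·3 = 21 ≡ 3 (mod 9).
    Then x = 6 + 13·3 = 45, valid modulo lcm(13, 9) = 117: x ≡ 45 (mod 117).
  Combine with x ≡ 5 (mod 8): since gcd(117, 8) = 1, we get a unique residue mod 936.
    Write x = 45 + 117·t and substitute into x ≡ 5 (mod 8): 117·t ≡ 5 − 45 = -40 (mod 8).
    Reduce coefficients mod 8: 5·t ≡ 0 (mod 8).
    The inverse of 5 mod 8 is 5 (since 5·5 = 25 = 3·8 + 1), so t ≡ 5·0 = 0 ≡ 0 (mod 8).
    Then x = 45 + 117·0 = 45, valid modulo lcm(117, 8) = 936: x ≡ 45 (mod 936).
Verify: 45 mod 13 = 6 ✓, 45 mod 9 = 0 ✓, 45 mod 8 = 5 ✓.

x ≡ 45 (mod 936).


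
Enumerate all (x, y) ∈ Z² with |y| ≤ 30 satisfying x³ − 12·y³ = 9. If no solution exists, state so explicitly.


The equation is x³ - 12y³ = 9. For fixed y, x³ = 12·y³ + 9, so a solution requires the RHS to be a perfect cube.
Strategy: iterate y from -30 to 30, compute RHS = 12·y³ + 9, and check whether it is a (positive or negative) perfect cube.
Check small values of y:
  y = 0: RHS = 9 is not a perfect cube.
  y = 1: RHS = 21 is not a perfect cube.
  y = -1: RHS = -3 is not a perfect cube.
  y = 2: RHS = 105 is not a perfect cube.
  y = -2: RHS = -87 is not a perfect cube.
  y = 3: RHS = 333 is not a perfect cube.
  y = -3: RHS = -315 is not a perfect cube.
Continuing the search up to |y| = 30 finds no solutions either.
No (x, y) in the scanned range satisfies the equation.

No integer solutions with |y| ≤ 30.


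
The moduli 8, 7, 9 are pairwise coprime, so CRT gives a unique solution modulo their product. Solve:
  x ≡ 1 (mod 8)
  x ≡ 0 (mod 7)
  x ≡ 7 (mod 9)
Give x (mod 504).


Moduli 8, 7, 9 are pairwise coprime; by CRT there is a unique solution modulo M = 8 · 7 · 9 = 504.
Solve pairwise, accumulating the modulus:
  Start with x ≡ 1 (mod 8).
  Combine with x ≡ 0 (mod 7): since gcd(8, 7) = 1, we get a unique residue mod 56.
    Write x = 1 + 8·t and substitute into x ≡ 0 (mod 7): 8·t ≡ 0 − 1 = -1 (mod 7).
    Reduce coefficients mod 7: 1·t ≡ 6 (mod 7).
    So t ≡ 6 (mod 7).
    Then x = 1 + 8·6 = 49, valid modulo lcm(8, 7) = 56: x ≡ 49 (mod 56).
  Combine with x ≡ 7 (mod 9): since gcd(56, 9) = 1, we get a unique residue mod 504.
    Write x = 49 + 56·t and substitute into x ≡ 7 (mod 9): 56·t ≡ 7 − 49 = -42 (mod 9).
    Reduce coefficients mod 9: 2·t ≡ 3 (mod 9).
    The inverse of 2 mod 9 is 5 (since 2·5 = 10 = 1·9 + 1), so t ≡ 5·3 = 15 ≡ 6 (mod 9).
    Then x = 49 + 56·6 = 385, valid modulo lcm(56, 9) = 504: x ≡ 385 (mod 504).
Verify: 385 mod 8 = 1 ✓, 385 mod 7 = 0 ✓, 385 mod 9 = 7 ✓.

x ≡ 385 (mod 504).


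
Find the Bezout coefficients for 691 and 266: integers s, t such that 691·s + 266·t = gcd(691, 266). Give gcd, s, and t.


Euclidean algorithm on (691, 266) — divide until remainder is 0:
  691 = 2 · 266 + 159
  266 = 1 · 159 + 107
  159 = 1 · 107 + 52
  107 = 2 · 52 + 3
  52 = 17 · 3 + 1
  3 = 3 · 1 + 0
gcd(691, 266) = 1.
Track Bezout coefficients alongside the remainders: start with r₀ = 691 = a·1 + b·0 (s = 1, t = 0) and r₁ = 266 = a·0 + b·1 (s = 0, t = 1); each new remainder r_{k+1} = r_{k-1} − q_k·r_k inherits s_{k+1} = s_{k-1} − q_k·s_k, t_{k+1} = t_{k-1} − q_k·t_k, so r_k = a·s_k + b·t_k at every step:
  q = 2: r = 159, s = 1 − 2·0 = 1, t = 0 − 2·1 = -2  (check: 691·1 + 266·(-2) = 159)
  q = 1: r = 107, s = 0 − 1·1 = -1, t = 1 − 1·(-2) = 3  (check: 691·(-1) + 266·3 = 107)
  q = 1: r = 52, s = 1 − 1·(-1) = 2, t = -2 − 1·3 = -5  (check: 691·2 + 266·(-5) = 52)
  q = 2: r = 3, s = -1 − 2·2 = -5, t = 3 − 2·(-5) = 13  (check: 691·(-5) + 266·13 = 3)
  q = 17: r = 1, s = 2 − 17·(-5) = 87, t = -5 − 17·13 = -226  (check: 691·87 + 266·(-226) = 1)
The row with r = 1 (the gcd) gives the Bezout coefficients s = 87, t = -226.
Result: 691 · (87) + 266 · (-226) = 1.

gcd(691, 266) = 1; s = 87, t = -226 (check: 691·87 + 266·(-226) = 1).


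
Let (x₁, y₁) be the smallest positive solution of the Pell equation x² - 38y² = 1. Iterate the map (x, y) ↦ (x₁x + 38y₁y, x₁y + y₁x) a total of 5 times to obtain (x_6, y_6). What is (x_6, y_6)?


Step 1: Find the fundamental solution (x₁, y₁) of x² - 38y² = 1.
  Expand √38 as a continued fraction. a₀ = ⌊√38⌋ = 6; iterate m_{k+1} = d_k·a_k − m_k, d_{k+1} = (38 − m_{k+1}²)/d_k, a_{k+1} = ⌊(a₀ + m_{k+1})/d_{k+1}⌋ (starting m₀ = 0, d₀ = 1), with convergents p_k = a_k·p_{k-1} + p_{k-2}, q_k = a_k·q_{k-1} + q_{k-2} (p₋₁ = 1, q₋₁ = 0):
  k = 0: a₀ = 6; p₀/q₀ = 6/1; p₀² − 38·q₀² = 36 − 38 = -2.
  k = 1: m = 6, d = 2, a = ⌊(6 + 6)/2⌋ = 6; p/q = (6·6 + 1)/(6·1 + 0) = 37/6; p² − 38·q² = 1369 − 1368 = 1.
  The first convergent with p² − 38·q² = 1 gives the fundamental solution (x₁, y₁) = (37, 6).
Step 2: Apply the recurrence (x_{n+1}, y_{n+1}) = (x₁x_n + 38y₁y_n, x₁y_n + y₁x_n) repeatedly.
  From (x_1, y_1) = (37, 6): x_2 = 37·37 + 38·6·6 = 2737; y_2 = 37·6 + 6·37 = 444.
  From (x_2, y_2) = (2737, 444): x_3 = 37·2737 + 38·6·444 = 202501; y_3 = 37·444 + 6·2737 = 32850.
  From (x_3, y_3) = (202501, 32850): x_4 = 37·202501 + 38·6·32850 = 14982337; y_4 = 37·32850 + 6·202501 = 2430456.
  From (x_4, y_4) = (14982337, 2430456): x_5 = 37·14982337 + 38·6·2430456 = 1108490437; y_5 = 37·2430456 + 6·14982337 = 179820894.
  From (x_5, y_5) = (1108490437, 179820894): x_6 = 37·1108490437 + 38·6·179820894 = 82013310001; y_6 = 37·179820894 + 6·1108490437 = 13304315700.
Step 3: Verify x_6² - 38·y_6² = 6726183017320126620001 - 6726183017320126620000 = 1 (should be 1). ✓

(x_1, y_1) = (37, 6); (x_6, y_6) = (82013310001, 13304315700).


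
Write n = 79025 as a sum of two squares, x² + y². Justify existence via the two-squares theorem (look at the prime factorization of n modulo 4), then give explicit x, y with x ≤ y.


Step 1: Factor n = 79025 = 5^2 · 29 · 109.
Step 2: Check the mod-4 condition on each prime factor: 5 ≡ 1 (mod 4), exponent 2; 29 ≡ 1 (mod 4), exponent 1; 109 ≡ 1 (mod 4), exponent 1.
All primes ≡ 3 (mod 4) appear to even exponent (or don't appear), so by the two-squares theorem n IS expressible as a sum of two squares.
Step 3: Build a representation. Group n = k² · m with k = 5 and m = 29 · 109 = 3161 (a product of primes ≡ 1 (mod 4)); a representation of m scales to one of n via (k·x)² + (k·y)² = k²(x² + y²). Each prime p ≡ 1 (mod 4) is itself a sum of two squares; find a² by testing p − a² for a perfect square:
  29: 29 − 1² = 28, 29 − 2² = 25 = 5² ⇒ 29 = 2² + 5².
  109: 109 − 1² = 108, 109 − 2² = 105, 109 − 3² = 100 = 10² ⇒ 109 = 3² + 10².
  Combine using the Brahmagupta–Fibonacci identity (a² + b²)(c² + d²) = (ac − bd)² + (ad + bc)² = (ac + bd)² + (ad − bc)²:
  29 · 109 = 3161: from (2² + 5²)(3² + 10²), take (2·3 − 5·10, 2·10 + 5·3) = (6 − 50, 20 + 15) = (-44, 35); dropping signs (only squares matter) gives (44, 35); check 44² + 35² = 1936 + 1225 = 3161 ✓.
  Scale by k = 5: (5·44, 5·35) = (220, 175).
Step 4: Order so x ≤ y and verify: 175² + 220² = 30625 + 48400 = 79025 = n. ✓

n = 79025 = 175² + 220² (one valid representation with x ≤ y).


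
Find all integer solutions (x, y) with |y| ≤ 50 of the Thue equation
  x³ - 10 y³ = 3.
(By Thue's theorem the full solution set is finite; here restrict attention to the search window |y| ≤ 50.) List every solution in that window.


The equation is x³ - 10y³ = 3. For fixed y, x³ = 10·y³ + 3, so a solution requires the RHS to be a perfect cube.
Strategy: iterate y from -50 to 50, compute RHS = 10·y³ + 3, and check whether it is a (positive or negative) perfect cube.
Check small values of y:
  y = 0: RHS = 3 is not a perfect cube.
  y = 1: RHS = 13 is not a perfect cube.
  y = -1: RHS = -7 is not a perfect cube.
  y = 2: RHS = 83 is not a perfect cube.
  y = -2: RHS = -77 is not a perfect cube.
  y = 3: RHS = 273 is not a perfect cube.
  y = -3: RHS = -267 is not a perfect cube.
Continuing the search up to |y| = 50 finds no solutions either.
No (x, y) in the scanned range satisfies the equation.

No integer solutions with |y| ≤ 50.


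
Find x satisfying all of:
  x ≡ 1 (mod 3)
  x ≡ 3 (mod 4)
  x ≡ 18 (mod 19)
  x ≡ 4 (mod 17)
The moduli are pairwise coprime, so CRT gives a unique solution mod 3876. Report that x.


Product of moduli M = 3 · 4 · 19 · 17 = 3876.
Merge one congruence at a time:
  Start: x ≡ 1 (mod 3).
  Combine with x ≡ 3 (mod 4); new modulus lcm = 12.
    Write x = 1 + 3·t and substitute into x ≡ 3 (mod 4): 3·t ≡ 3 − 1 = 2 (mod 4).
    The inverse of 3 mod 4 is 3 (since 3·3 = 9 = 2·4 + 1), so t ≡ 3·2 = 6 ≡ 2 (mod 4).
    Then x = 1 + 3·2 = 7, valid modulo lcm(3, 4) = 12: x ≡ 7 (mod 12).
  Combine with x ≡ 18 (mod 19); new modulus lcm = 228.
    Write x = 7 + 12·t and substitute into x ≡ 18 (mod 19): 12·t ≡ 18 − 7 = 11 (mod 19).
    The inverse of 12 mod 19 is 8 (since 12·8 = 96 = 5·19 + 1), so t ≡ 8·11 = 88 ≡ 12 (mod 19).
    Then x = 7 + 12·12 = 151, valid modulo lcm(12, 19) = 228: x ≡ 151 (mod 228).
  Combine with x ≡ 4 (mod 17); new modulus lcm = 3876.
    Write x = 151 + 228·t and substitute into x ≡ 4 (mod 17): 228·t ≡ 4 − 151 = -147 (mod 17).
    Reduce coefficients mod 17: 7·t ≡ 6 (mod 17).
    The inverse of 7 mod 17 is 5 (since 7·5 = 35 = 2·17 + 1), so t ≡ 5·6 = 30 ≡ 13 (mod 17).
    Then x = 151 + 228·13 = 3115, valid modulo lcm(228, 17) = 3876: x ≡ 3115 (mod 3876).
Verify against each original: 3115 mod 3 = 1, 3115 mod 4 = 3, 3115 mod 19 = 18, 3115 mod 17 = 4.

x ≡ 3115 (mod 3876).


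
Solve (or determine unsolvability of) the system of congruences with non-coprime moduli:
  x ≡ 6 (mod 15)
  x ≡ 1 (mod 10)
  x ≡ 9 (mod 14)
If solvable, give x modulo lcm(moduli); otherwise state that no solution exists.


Moduli 15, 10, 14 are not pairwise coprime, so CRT works modulo lcm(m_i) when all pairwise compatibility conditions hold.
Pairwise compatibility: gcd(m_i, m_j) must divide a_i - a_j for every pair.
Merge one congruence at a time:
  Start: x ≡ 6 (mod 15).
  Combine with x ≡ 1 (mod 10): gcd(15, 10) = 5; 1 - 6 = -5, which IS divisible by 5, so compatible.
    Write x = 6 + 15·t and substitute into x ≡ 1 (mod 10): 15·t ≡ 1 − 6 = -5 (mod 10).
    Divide the congruence (and modulus) by g = 5: 3·t ≡ -1 (mod 2).
    Reduce coefficients mod 2: 1·t ≡ 1 (mod 2).
    So t ≡ 1 (mod 2).
    Then x = 6 + 15·1 = 21, valid modulo lcm(15, 10) = 30: x ≡ 21 (mod 30).
  Combine with x ≡ 9 (mod 14): gcd(30, 14) = 2; 9 - 21 = -12, which IS divisible by 2, so compatible.
    Write x = 21 + 30·t and substitute into x ≡ 9 (mod 14): 30·t ≡ 9 − 21 = -12 (mod 14).
    Divide the congruence (and modulus) by g = 2: 15·t ≡ -6 (mod 7).
    Reduce coefficients mod 7: 1·t ≡ 1 (mod 7).
    So t ≡ 1 (mod 7).
    Then x = 21 + 30·1 = 51, valid modulo lcm(30, 14) = 210: x ≡ 51 (mod 210).
Verify: 51 mod 15 = 6, 51 mod 10 = 1, 51 mod 14 = 9.

x ≡ 51 (mod 210).


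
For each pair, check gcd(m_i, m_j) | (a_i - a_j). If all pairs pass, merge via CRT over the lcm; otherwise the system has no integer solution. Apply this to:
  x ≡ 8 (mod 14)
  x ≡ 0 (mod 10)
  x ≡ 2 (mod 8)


Moduli 14, 10, 8 are not pairwise coprime, so CRT works modulo lcm(m_i) when all pairwise compatibility conditions hold.
Pairwise compatibility: gcd(m_i, m_j) must divide a_i - a_j for every pair.
Merge one congruence at a time:
  Start: x ≡ 8 (mod 14).
  Combine with x ≡ 0 (mod 10): gcd(14, 10) = 2; 0 - 8 = -8, which IS divisible by 2, so compatible.
    Write x = 8 + 14·t and substitute into x ≡ 0 (mod 10): 14·t ≡ 0 − 8 = -8 (mod 10).
    Divide the congruence (and modulus) by g = 2: 7·t ≡ -4 (mod 5).
    Reduce coefficients mod 5: 2·t ≡ 1 (mod 5).
    The inverse of 2 mod 5 is 3 (since 2·3 = 6 = 1·5 + 1), so t ≡ 3·1 = 3 ≡ 3 (mod 5).
    Then x = 8 + 14·3 = 50, valid modulo lcm(14, 10) = 70: x ≡ 50 (mod 70).
  Combine with x ≡ 2 (mod 8): gcd(70, 8) = 2; 2 - 50 = -48, which IS divisible by 2, so compatible.
    Write x = 50 + 70·t and substitute into x ≡ 2 (mod 8): 70·t ≡ 2 − 50 = -48 (mod 8).
    Divide the congruence (and modulus) by g = 2: 35·t ≡ -24 (mod 4).
    Reduce coefficients mod 4: 3·t ≡ 0 (mod 4).
    The inverse of 3 mod 4 is 3 (since 3·3 = 9 = 2·4 + 1), so t ≡ 3·0 = 0 ≡ 0 (mod 4).
    Then x = 50 + 70·0 = 50, valid modulo lcm(70, 8) = 280: x ≡ 50 (mod 280).
Verify: 50 mod 14 = 8, 50 mod 10 = 0, 50 mod 8 = 2.

x ≡ 50 (mod 280).


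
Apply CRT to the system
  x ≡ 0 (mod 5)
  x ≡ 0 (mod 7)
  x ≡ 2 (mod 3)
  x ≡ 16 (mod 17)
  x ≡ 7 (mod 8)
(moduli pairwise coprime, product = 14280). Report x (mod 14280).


Product of moduli M = 5 · 7 · 3 · 17 · 8 = 14280.
Merge one congruence at a time:
  Start: x ≡ 0 (mod 5).
  Combine with x ≡ 0 (mod 7); new modulus lcm = 35.
    Write x = 0 + 5·t and substitute into x ≡ 0 (mod 7): 5·t ≡ 0 − 0 = 0 (mod 7).
    The inverse of 5 mod 7 is 3 (since 5·3 = 15 = 2·7 + 1), so t ≡ 3·0 = 0 ≡ 0 (mod 7).
    Then x = 0 + 5·0 = 0, valid modulo lcm(5, 7) = 35: x ≡ 0 (mod 35).
  Combine with x ≡ 2 (mod 3); new modulus lcm = 105.
    Write x = 0 + 35·t and substitute into x ≡ 2 (mod 3): 35·t ≡ 2 − 0 = 2 (mod 3).
    Reduce coefficients mod 3: 2·t ≡ 2 (mod 3).
    The inverse of 2 mod 3 is 2 (since 2·2 = 4 = 1·3 + 1), so t ≡ 2·2 = 4 ≡ 1 (mod 3).
    Then x = 0 + 35·1 = 35, valid modulo lcm(35, 3) = 105: x ≡ 35 (mod 105).
  Combine with x ≡ 16 (mod 17); new modulus lcm = 1785.
    Write x = 35 + 105·t and substitute into x ≡ 16 (mod 17): 105·t ≡ 16 − 35 = -19 (mod 17).
    Reduce coefficients mod 17: 3·t ≡ 15 (mod 17).
    The inverse of 3 mod 17 is 6 (since 3·6 = 18 = 1·17 + 1), so t ≡ 6·15 = 90 ≡ 5 (mod 17).
    Then x = 35 + 105·5 = 560, valid modulo lcm(105, 17) = 1785: x ≡ 560 (mod 1785).
  Combine with x ≡ 7 (mod 8); new modulus lcm = 14280.
    Write x = 560 + 1785·t and substitute into x ≡ 7 (mod 8): 1785·t ≡ 7 − 560 = -553 (mod 8).
    Reduce coefficients mod 8: 1·t ≡ 7 (mod 8).
    So t ≡ 7 (mod 8).
    Then x = 560 + 1785·7 = 13055, valid modulo lcm(1785, 8) = 14280: x ≡ 13055 (mod 14280).
Verify against each original: 13055 mod 5 = 0, 13055 mod 7 = 0, 13055 mod 3 = 2, 13055 mod 17 = 16, 13055 mod 8 = 7.

x ≡ 13055 (mod 14280).


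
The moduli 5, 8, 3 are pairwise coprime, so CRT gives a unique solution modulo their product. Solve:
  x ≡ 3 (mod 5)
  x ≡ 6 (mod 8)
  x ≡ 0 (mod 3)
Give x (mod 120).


Moduli 5, 8, 3 are pairwise coprime; by CRT there is a unique solution modulo M = 5 · 8 · 3 = 120.
Solve pairwise, accumulating the modulus:
  Start with x ≡ 3 (mod 5).
  Combine with x ≡ 6 (mod 8): since gcd(5, 8) = 1, we get a unique residue mod 40.
    Write x = 3 + 5·t and substitute into x ≡ 6 (mod 8): 5·t ≡ 6 − 3 = 3 (mod 8).
    The inverse of 5 mod 8 is 5 (since 5·5 = 25 = 3·8 + 1), so t ≡ 5·3 = 15 ≡ 7 (mod 8).
    Then x = 3 + 5·7 = 38, valid modulo lcm(5, 8) = 40: x ≡ 38 (mod 40).
  Combine with x ≡ 0 (mod 3): since gcd(40, 3) = 1, we get a unique residue mod 120.
    Write x = 38 + 40·t and substitute into x ≡ 0 (mod 3): 40·t ≡ 0 − 38 = -38 (mod 3).
    Reduce coefficients mod 3: 1·t ≡ 1 (mod 3).
    So t ≡ 1 (mod 3).
    Then x = 38 + 40·1 = 78, valid modulo lcm(40, 3) = 120: x ≡ 78 (mod 120).
Verify: 78 mod 5 = 3 ✓, 78 mod 8 = 6 ✓, 78 mod 3 = 0 ✓.

x ≡ 78 (mod 120).


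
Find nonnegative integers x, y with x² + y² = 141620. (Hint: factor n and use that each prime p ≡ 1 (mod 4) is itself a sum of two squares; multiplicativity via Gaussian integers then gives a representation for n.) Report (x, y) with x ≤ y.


Step 1: Factor n = 141620 = 2^2 · 5 · 73 · 97.
Step 2: Check the mod-4 condition on each prime factor: 2 = 2 (special); 5 ≡ 1 (mod 4), exponent 1; 73 ≡ 1 (mod 4), exponent 1; 97 ≡ 1 (mod 4), exponent 1.
All primes ≡ 3 (mod 4) appear to even exponent (or don't appear), so by the two-squares theorem n IS expressible as a sum of two squares.
Step 3: Build a representation. Group n = k² · m with k = 2 and m = 5 · 73 · 97 = 35405 (a product of primes ≡ 1 (mod 4)); a representation of m scales to one of n via (k·x)² + (k·y)² = k²(x² + y²). Each prime p ≡ 1 (mod 4) is itself a sum of two squares; find a² by testing p − a² for a perfect square:
  5: 5 − 1² = 4 = 2² ⇒ 5 = 1² + 2².
  73: 73 − 1² = 72, 73 − 2² = 69, 73 − 3² = 64 = 8² ⇒ 73 = 3² + 8².
  97: 97 − 1² = 96, 97 − 2² = 93, 97 − 3² = 88, 97 − 4² = 81 = 9² ⇒ 97 = 4² + 9².
  Combine using the Brahmagupta–Fibonacci identity (a² + b²)(c² + d²) = (ac − bd)² + (ad + bc)² = (ac + bd)² + (ad − bc)²:
  5 · 73 = 365: from (1² + 2²)(3² + 8²), take (1·3 − 2·8, 1·8 + 2·3) = (3 − 16, 8 + 6) = (-13, 14); dropping signs (only squares matter) gives (13, 14); check 13² + 14² = 169 + 196 = 365 ✓.
  365 · 97 = 35405: from (13² + 14²)(4² + 9²), take (13·4 − 14·9, 13·9 + 14·4) = (52 − 126, 117 + 56) = (-74, 173); dropping signs (only squares matter) gives (74, 173); check 74² + 173² = 5476 + 29929 = 35405 ✓.
  Scale by k = 2: (2·74, 2·173) = (148, 346).
Step 4: Order so x ≤ y and verify: 148² + 346² = 21904 + 119716 = 141620 = n. ✓

n = 141620 = 148² + 346² (one valid representation with x ≤ y).


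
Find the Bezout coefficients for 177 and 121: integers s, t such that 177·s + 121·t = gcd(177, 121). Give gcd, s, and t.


Euclidean algorithm on (177, 121) — divide until remainder is 0:
  177 = 1 · 121 + 56
  121 = 2 · 56 + 9
  56 = 6 · 9 + 2
  9 = 4 · 2 + 1
  2 = 2 · 1 + 0
gcd(177, 121) = 1.
Track Bezout coefficients alongside the remainders: start with r₀ = 177 = a·1 + b·0 (s = 1, t = 0) and r₁ = 121 = a·0 + b·1 (s = 0, t = 1); each new remainder r_{k+1} = r_{k-1} − q_k·r_k inherits s_{k+1} = s_{k-1} − q_k·s_k, t_{k+1} = t_{k-1} − q_k·t_k, so r_k = a·s_k + b·t_k at every step:
  q = 1: r = 56, s = 1 − 1·0 = 1, t = 0 − 1·1 = -1  (check: 177·1 + 121·(-1) = 56)
  q = 2: r = 9, s = 0 − 2·1 = -2, t = 1 − 2·(-1) = 3  (check: 177·(-2) + 121·3 = 9)
  q = 6: r = 2, s = 1 − 6·(-2) = 13, t = -1 − 6·3 = -19  (check: 177·13 + 121·(-19) = 2)
  q = 4: r = 1, s = -2 − 4·13 = -54, t = 3 − 4·(-19) = 79  (check: 177·(-54) + 121·79 = 1)
The row with r = 1 (the gcd) gives the Bezout coefficients s = -54, t = 79.
Result: 177 · (-54) + 121 · (79) = 1.

gcd(177, 121) = 1; s = -54, t = 79 (check: 177·(-54) + 121·79 = 1).


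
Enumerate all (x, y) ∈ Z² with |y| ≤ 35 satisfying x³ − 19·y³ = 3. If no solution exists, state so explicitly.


The equation is x³ - 19y³ = 3. For fixed y, x³ = 19·y³ + 3, so a solution requires the RHS to be a perfect cube.
Strategy: iterate y from -35 to 35, compute RHS = 19·y³ + 3, and check whether it is a (positive or negative) perfect cube.
Check small values of y:
  y = 0: RHS = 3 is not a perfect cube.
  y = 1: RHS = 22 is not a perfect cube.
  y = -1: RHS = -16 is not a perfect cube.
  y = 2: RHS = 155 is not a perfect cube.
  y = -2: RHS = -149 is not a perfect cube.
  y = 3: RHS = 516 is not a perfect cube.
  y = -3: RHS = -510 is not a perfect cube.
Continuing the search up to |y| = 35 finds no solutions either.
No (x, y) in the scanned range satisfies the equation.

No integer solutions with |y| ≤ 35.


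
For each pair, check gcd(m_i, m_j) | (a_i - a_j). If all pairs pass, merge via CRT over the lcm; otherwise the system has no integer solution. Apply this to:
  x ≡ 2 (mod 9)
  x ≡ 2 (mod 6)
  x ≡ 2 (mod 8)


Moduli 9, 6, 8 are not pairwise coprime, so CRT works modulo lcm(m_i) when all pairwise compatibility conditions hold.
Pairwise compatibility: gcd(m_i, m_j) must divide a_i - a_j for every pair.
Merge one congruence at a time:
  Start: x ≡ 2 (mod 9).
  Combine with x ≡ 2 (mod 6): gcd(9, 6) = 3; 2 - 2 = 0, which IS divisible by 3, so compatible.
    Write x = 2 + 9·t and substitute into x ≡ 2 (mod 6): 9·t ≡ 2 − 2 = 0 (mod 6).
    Divide the congruence (and modulus) by g = 3: 3·t ≡ 0 (mod 2).
    Reduce coefficients mod 2: 1·t ≡ 0 (mod 2).
    So t ≡ 0 (mod 2).
    Then x = 2 + 9·0 = 2, valid modulo lcm(9, 6) = 18: x ≡ 2 (mod 18).
  Combine with x ≡ 2 (mod 8): gcd(18, 8) = 2; 2 - 2 = 0, which IS divisible by 2, so compatible.
    Write x = 2 + 18·t and substitute into x ≡ 2 (mod 8): 18·t ≡ 2 − 2 = 0 (mod 8).
    Divide the congruence (and modulus) by g = 2: 9·t ≡ 0 (mod 4).
    Reduce coefficients mod 4: 1·t ≡ 0 (mod 4).
    So t ≡ 0 (mod 4).
    Then x = 2 + 18·0 = 2, valid modulo lcm(18, 8) = 72: x ≡ 2 (mod 72).
Verify: 2 mod 9 = 2, 2 mod 6 = 2, 2 mod 8 = 2.

x ≡ 2 (mod 72).


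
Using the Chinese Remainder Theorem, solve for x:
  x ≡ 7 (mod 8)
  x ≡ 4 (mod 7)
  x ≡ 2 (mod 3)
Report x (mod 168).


Moduli 8, 7, 3 are pairwise coprime; by CRT there is a unique solution modulo M = 8 · 7 · 3 = 168.
Solve pairwise, accumulating the modulus:
  Start with x ≡ 7 (mod 8).
  Combine with x ≡ 4 (mod 7): since gcd(8, 7) = 1, we get a unique residue mod 56.
    Write x = 7 + 8·t and substitute into x ≡ 4 (mod 7): 8·t ≡ 4 − 7 = -3 (mod 7).
    Reduce coefficients mod 7: 1·t ≡ 4 (mod 7).
    So t ≡ 4 (mod 7).
    Then x = 7 + 8·4 = 39, valid modulo lcm(8, 7) = 56: x ≡ 39 (mod 56).
  Combine with x ≡ 2 (mod 3): since gcd(56, 3) = 1, we get a unique residue mod 168.
    Write x = 39 + 56·t and substitute into x ≡ 2 (mod 3): 56·t ≡ 2 − 39 = -37 (mod 3).
    Reduce coefficients mod 3: 2·t ≡ 2 (mod 3).
    The inverse of 2 mod 3 is 2 (since 2·2 = 4 = 1·3 + 1), so t ≡ 2·2 = 4 ≡ 1 (mod 3).
    Then x = 39 + 56·1 = 95, valid modulo lcm(56, 3) = 168: x ≡ 95 (mod 168).
Verify: 95 mod 8 = 7 ✓, 95 mod 7 = 4 ✓, 95 mod 3 = 2 ✓.

x ≡ 95 (mod 168).


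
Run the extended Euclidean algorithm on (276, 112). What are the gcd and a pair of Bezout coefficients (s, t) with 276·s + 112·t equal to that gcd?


Euclidean algorithm on (276, 112) — divide until remainder is 0:
  276 = 2 · 112 + 52
  112 = 2 · 52 + 8
  52 = 6 · 8 + 4
  8 = 2 · 4 + 0
gcd(276, 112) = 4.
Track Bezout coefficients alongside the remainders: start with r₀ = 276 = a·1 + b·0 (s = 1, t = 0) and r₁ = 112 = a·0 + b·1 (s = 0, t = 1); each new remainder r_{k+1} = r_{k-1} − q_k·r_k inherits s_{k+1} = s_{k-1} − q_k·s_k, t_{k+1} = t_{k-1} − q_k·t_k, so r_k = a·s_k + b·t_k at every step:
  q = 2: r = 52, s = 1 − 2·0 = 1, t = 0 − 2·1 = -2  (check: 276·1 + 112·(-2) = 52)
  q = 2: r = 8, s = 0 − 2·1 = -2, t = 1 − 2·(-2) = 5  (check: 276·(-2) + 112·5 = 8)
  q = 6: r = 4, s = 1 − 6·(-2) = 13, t = -2 − 6·5 = -32  (check: 276·13 + 112·(-32) = 4)
The row with r = 4 (the gcd) gives the Bezout coefficients s = 13, t = -32.
Result: 276 · (13) + 112 · (-32) = 4.

gcd(276, 112) = 4; s = 13, t = -32 (check: 276·13 + 112·(-32) = 4).


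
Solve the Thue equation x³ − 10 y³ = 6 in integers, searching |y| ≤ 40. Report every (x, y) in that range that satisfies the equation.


The equation is x³ - 10y³ = 6. For fixed y, x³ = 10·y³ + 6, so a solution requires the RHS to be a perfect cube.
Strategy: iterate y from -40 to 40, compute RHS = 10·y³ + 6, and check whether it is a (positive or negative) perfect cube.
Check small values of y:
  y = 0: RHS = 6 is not a perfect cube.
  y = 1: RHS = 16 is not a perfect cube.
  y = -1: RHS = -4 is not a perfect cube.
  y = 2: RHS = 86 is not a perfect cube.
  y = -2: RHS = -74 is not a perfect cube.
  y = 3: RHS = 276 is not a perfect cube.
  y = -3: RHS = -264 is not a perfect cube.
Continuing the search up to |y| = 40 finds no solutions either.
No (x, y) in the scanned range satisfies the equation.

No integer solutions with |y| ≤ 40.


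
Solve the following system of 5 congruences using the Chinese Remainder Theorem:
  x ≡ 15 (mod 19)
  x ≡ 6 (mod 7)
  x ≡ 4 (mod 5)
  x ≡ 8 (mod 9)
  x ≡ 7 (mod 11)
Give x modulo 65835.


Product of moduli M = 19 · 7 · 5 · 9 · 11 = 65835.
Merge one congruence at a time:
  Start: x ≡ 15 (mod 19).
  Combine with x ≡ 6 (mod 7); new modulus lcm = 133.
    Write x = 15 + 19·t and substitute into x ≡ 6 (mod 7): 19·t ≡ 6 − 15 = -9 (mod 7).
    Reduce coefficients mod 7: 5·t ≡ 5 (mod 7).
    The inverse of 5 mod 7 is 3 (since 5·3 = 15 = 2·7 + 1), so t ≡ 3·5 = 15 ≡ 1 (mod 7).
    Then x = 15 + 19·1 = 34, valid modulo lcm(19, 7) = 133: x ≡ 34 (mod 133).
  Combine with x ≡ 4 (mod 5); new modulus lcm = 665.
    Write x = 34 + 133·t and substitute into x ≡ 4 (mod 5): 133·t ≡ 4 − 34 = -30 (mod 5).
    Reduce coefficients mod 5: 3·t ≡ 0 (mod 5).
    The inverse of 3 mod 5 is 2 (since 3·2 = 6 = 1·5 + 1), so t ≡ 2·0 = 0 ≡ 0 (mod 5).
    Then x = 34 + 133·0 = 34, valid modulo lcm(133, 5) = 665: x ≡ 34 (mod 665).
  Combine with x ≡ 8 (mod 9); new modulus lcm = 5985.
    Write x = 34 + 665·t and substitute into x ≡ 8 (mod 9): 665·t ≡ 8 − 34 = -26 (mod 9).
    Reduce coefficients mod 9: 8·t ≡ 1 (mod 9).
    The inverse of 8 mod 9 is 8 (since 8·8 = 64 = 7·9 + 1), so t ≡ 8·1 = 8 ≡ 8 (mod 9).
    Then x = 34 + 665·8 = 5354, valid modulo lcm(665, 9) = 5985: x ≡ 5354 (mod 5985).
  Combine with x ≡ 7 (mod 11); new modulus lcm = 65835.
    Write x = 5354 + 5985·t and substitute into x ≡ 7 (mod 11): 5985·t ≡ 7 − 5354 = -5347 (mod 11).
    Reduce coefficients mod 11: 1·t ≡ 10 (mod 11).
    So t ≡ 10 (mod 11).
    Then x = 5354 + 5985·10 = 65204, valid modulo lcm(5985, 11) = 65835: x ≡ 65204 (mod 65835).
Verify against each original: 65204 mod 19 = 15, 65204 mod 7 = 6, 65204 mod 5 = 4, 65204 mod 9 = 8, 65204 mod 11 = 7.

x ≡ 65204 (mod 65835).


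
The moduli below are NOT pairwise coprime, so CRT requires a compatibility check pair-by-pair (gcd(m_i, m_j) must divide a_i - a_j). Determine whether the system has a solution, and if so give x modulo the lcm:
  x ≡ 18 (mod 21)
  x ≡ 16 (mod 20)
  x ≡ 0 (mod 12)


Moduli 21, 20, 12 are not pairwise coprime, so CRT works modulo lcm(m_i) when all pairwise compatibility conditions hold.
Pairwise compatibility: gcd(m_i, m_j) must divide a_i - a_j for every pair.
Merge one congruence at a time:
  Start: x ≡ 18 (mod 21).
  Combine with x ≡ 16 (mod 20): gcd(21, 20) = 1; 16 - 18 = -2, which IS divisible by 1, so compatible.
    Write x = 18 + 21·t and substitute into x ≡ 16 (mod 20): 21·t ≡ 16 − 18 = -2 (mod 20).
    Reduce coefficients mod 20: 1·t ≡ 18 (mod 20).
    So t ≡ 18 (mod 20).
    Then x = 18 + 21·18 = 396, valid modulo lcm(21, 20) = 420: x ≡ 396 (mod 420).
  Combine with x ≡ 0 (mod 12): gcd(420, 12) = 12; 0 - 396 = -396, which IS divisible by 12, so compatible.
    Write x = 396 + 420·t and substitute into x ≡ 0 (mod 12): 420·t ≡ 0 − 396 = -396 (mod 12).
    Divide the congruence (and modulus) by g = 12: 35·t ≡ -33 (mod 1).
    Modulo 1 every t works; take t = 0.
    Then x = 396 + 420·0 = 396, valid modulo lcm(420, 12) = 420: x ≡ 396 (mod 420).
Verify: 396 mod 21 = 18, 396 mod 20 = 16, 396 mod 12 = 0.

x ≡ 396 (mod 420).


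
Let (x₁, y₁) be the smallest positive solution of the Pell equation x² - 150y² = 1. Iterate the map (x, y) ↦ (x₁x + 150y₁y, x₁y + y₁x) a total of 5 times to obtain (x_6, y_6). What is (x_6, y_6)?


Step 1: Find the fundamental solution (x₁, y₁) of x² - 150y² = 1.
  Expand √150 as a continued fraction. a₀ = ⌊√150⌋ = 12; iterate m_{k+1} = d_k·a_k − m_k, d_{k+1} = (150 − m_{k+1}²)/d_k, a_{k+1} = ⌊(a₀ + m_{k+1})/d_{k+1}⌋ (starting m₀ = 0, d₀ = 1), with convergents p_k = a_k·p_{k-1} + p_{k-2}, q_k = a_k·q_{k-1} + q_{k-2} (p₋₁ = 1, q₋₁ = 0):
  k = 0: a₀ = 12; p₀/q₀ = 12/1; p₀² − 150·q₀² = 144 − 150 = -6.
  k = 1: m = 12, d = 6, a = ⌊(12 + 12)/6⌋ = 4; p/q = (4·12 + 1)/(4·1 + 0) = 49/4; p² − 150·q² = 2401 − 2400 = 1.
  The first convergent with p² − 150·q² = 1 gives the fundamental solution (x₁, y₁) = (49, 4).
Step 2: Apply the recurrence (x_{n+1}, y_{n+1}) = (x₁x_n + 150y₁y_n, x₁y_n + y₁x_n) repeatedly.
  From (x_1, y_1) = (49, 4): x_2 = 49·49 + 150·4·4 = 4801; y_2 = 49·4 + 4·49 = 392.
  From (x_2, y_2) = (4801, 392): x_3 = 49·4801 + 150·4·392 = 470449; y_3 = 49·392 + 4·4801 = 38412.
  From (x_3, y_3) = (470449, 38412): x_4 = 49·470449 + 150·4·38412 = 46099201; y_4 = 49·38412 + 4·470449 = 3763984.
  From (x_4, y_4) = (46099201, 3763984): x_5 = 49·46099201 + 150·4·3763984 = 4517251249; y_5 = 49·3763984 + 4·46099201 = 368832020.
  From (x_5, y_5) = (4517251249, 368832020): x_6 = 49·4517251249 + 150·4·368832020 = 442644523201; y_6 = 49·368832020 + 4·4517251249 = 36141773976.
Step 3: Verify x_6² - 150·y_6² = 195934173919840627286401 - 195934173919840627286400 = 1 (should be 1). ✓

(x_1, y_1) = (49, 4); (x_6, y_6) = (442644523201, 36141773976).


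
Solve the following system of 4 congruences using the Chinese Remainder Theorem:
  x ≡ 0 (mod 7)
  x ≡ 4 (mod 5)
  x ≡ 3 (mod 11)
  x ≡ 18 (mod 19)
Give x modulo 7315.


Product of moduli M = 7 · 5 · 11 · 19 = 7315.
Merge one congruence at a time:
  Start: x ≡ 0 (mod 7).
  Combine with x ≡ 4 (mod 5); new modulus lcm = 35.
    Write x = 0 + 7·t and substitute into x ≡ 4 (mod 5): 7·t ≡ 4 − 0 = 4 (mod 5).
    Reduce coefficients mod 5: 2·t ≡ 4 (mod 5).
    The inverse of 2 mod 5 is 3 (since 2·3 = 6 = 1·5 + 1), so t ≡ 3·4 = 12 ≡ 2 (mod 5).
    Then x = 0 + 7·2 = 14, valid modulo lcm(7, 5) = 35: x ≡ 14 (mod 35).
  Combine with x ≡ 3 (mod 11); new modulus lcm = 385.
    Write x = 14 + 35·t and substitute into x ≡ 3 (mod 11): 35·t ≡ 3 − 14 = -11 (mod 11).
    Reduce coefficients mod 11: 2·t ≡ 0 (mod 11).
    The inverse of 2 mod 11 is 6 (since 2·6 = 12 = 1·11 + 1), so t ≡ 6·0 = 0 ≡ 0 (mod 11).
    Then x = 14 + 35·0 = 14, valid modulo lcm(35, 11) = 385: x ≡ 14 (mod 385).
  Combine with x ≡ 18 (mod 19); new modulus lcm = 7315.
    Write x = 14 + 385·t and substitute into x ≡ 18 (mod 19): 385·t ≡ 18 − 14 = 4 (mod 19).
    Reduce coefficients mod 19: 5·t ≡ 4 (mod 19).
    The inverse of 5 mod 19 is 4 (since 5·4 = 20 = 1·19 + 1), so t ≡ 4·4 = 16 ≡ 16 (mod 19).
    Then x = 14 + 385·16 = 6174, valid modulo lcm(385, 19) = 7315: x ≡ 6174 (mod 7315).
Verify against each original: 6174 mod 7 = 0, 6174 mod 5 = 4, 6174 mod 11 = 3, 6174 mod 19 = 18.

x ≡ 6174 (mod 7315).


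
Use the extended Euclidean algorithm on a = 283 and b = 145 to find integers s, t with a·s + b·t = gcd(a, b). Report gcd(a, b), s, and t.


Euclidean algorithm on (283, 145) — divide until remainder is 0:
  283 = 1 · 145 + 138
  145 = 1 · 138 + 7
  138 = 19 · 7 + 5
  7 = 1 · 5 + 2
  5 = 2 · 2 + 1
  2 = 2 · 1 + 0
gcd(283, 145) = 1.
Track Bezout coefficients alongside the remainders: start with r₀ = 283 = a·1 + b·0 (s = 1, t = 0) and r₁ = 145 = a·0 + b·1 (s = 0, t = 1); each new remainder r_{k+1} = r_{k-1} − q_k·r_k inherits s_{k+1} = s_{k-1} − q_k·s_k, t_{k+1} = t_{k-1} − q_k·t_k, so r_k = a·s_k + b·t_k at every step:
  q = 1: r = 138, s = 1 − 1·0 = 1, t = 0 − 1·1 = -1  (check: 283·1 + 145·(-1) = 138)
  q = 1: r = 7, s = 0 − 1·1 = -1, t = 1 − 1·(-1) = 2  (check: 283·(-1) + 145·2 = 7)
  q = 19: r = 5, s = 1 − 19·(-1) = 20, t = -1 − 19·2 = -39  (check: 283·20 + 145·(-39) = 5)
  q = 1: r = 2, s = -1 − 1·20 = -21, t = 2 − 1·(-39) = 41  (check: 283·(-21) + 145·41 = 2)
  q = 2: r = 1, s = 20 − 2·(-21) = 62, t = -39 − 2·41 = -121  (check: 283·62 + 145·(-121) = 1)
The row with r = 1 (the gcd) gives the Bezout coefficients s = 62, t = -121.
Result: 283 · (62) + 145 · (-121) = 1.

gcd(283, 145) = 1; s = 62, t = -121 (check: 283·62 + 145·(-121) = 1).


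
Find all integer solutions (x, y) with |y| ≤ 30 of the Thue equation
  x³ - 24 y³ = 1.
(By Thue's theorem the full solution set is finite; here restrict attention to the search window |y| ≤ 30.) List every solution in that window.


The equation is x³ - 24y³ = 1. For fixed y, x³ = 24·y³ + 1, so a solution requires the RHS to be a perfect cube.
Strategy: iterate y from -30 to 30, compute RHS = 24·y³ + 1, and check whether it is a (positive or negative) perfect cube.
Check small values of y:
  y = 0: RHS = 1 = (1)³ ⇒ x = 1 works.
  y = 1: RHS = 25 is not a perfect cube.
  y = -1: RHS = -23 is not a perfect cube.
  y = 2: RHS = 193 is not a perfect cube.
  y = -2: RHS = -191 is not a perfect cube.
  y = 3: RHS = 649 is not a perfect cube.
  y = -3: RHS = -647 is not a perfect cube.
Continuing the search up to |y| = 30 finds no further solutions beyond those listed.
Collected solutions: (1, 0).

Solutions (with |y| ≤ 30): (1, 0).


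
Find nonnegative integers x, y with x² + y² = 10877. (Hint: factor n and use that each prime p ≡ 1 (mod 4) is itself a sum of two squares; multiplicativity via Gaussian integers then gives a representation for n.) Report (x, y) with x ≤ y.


Step 1: Factor n = 10877 = 73 · 149.
Step 2: Check the mod-4 condition on each prime factor: 73 ≡ 1 (mod 4), exponent 1; 149 ≡ 1 (mod 4), exponent 1.
All primes ≡ 3 (mod 4) appear to even exponent (or don't appear), so by the two-squares theorem n IS expressible as a sum of two squares.
Step 3: Build a representation. Here n = 73 · 149 is a product of primes ≡ 1 (mod 4). Each prime p ≡ 1 (mod 4) is itself a sum of two squares; find a² by testing p − a² for a perfect square:
  73: 73 − 1² = 72, 73 − 2² = 69, 73 − 3² = 64 = 8² ⇒ 73 = 3² + 8².
  149: 149 − 1² = 148, 149 − 2² = 145, 149 − 3² = 140, 149 − 4² = 133, 149 − 5² = 124, 149 − 6² = 113, 149 − 7² = 100 = 10² ⇒ 149 = 7² + 10².
  Combine using the Brahmagupta–Fibonacci identity (a² + b²)(c² + d²) = (ac − bd)² + (ad + bc)² = (ac + bd)² + (ad − bc)²:
  73 · 149 = 10877: from (3² + 8²)(7² + 10²), take (3·7 − 8·10, 3·10 + 8·7) = (21 − 80, 30 + 56) = (-59, 86); dropping signs (only squares matter) gives (59, 86); check 59² + 86² = 3481 + 7396 = 10877 ✓.
Step 4: Order so x ≤ y and verify: 59² + 86² = 3481 + 7396 = 10877 = n. ✓

n = 10877 = 59² + 86² (one valid representation with x ≤ y).


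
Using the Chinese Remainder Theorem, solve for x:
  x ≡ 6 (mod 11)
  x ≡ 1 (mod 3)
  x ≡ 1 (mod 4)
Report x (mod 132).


Moduli 11, 3, 4 are pairwise coprime; by CRT there is a unique solution modulo M = 11 · 3 · 4 = 132.
Solve pairwise, accumulating the modulus:
  Start with x ≡ 6 (mod 11).
  Combine with x ≡ 1 (mod 3): since gcd(11, 3) = 1, we get a unique residue mod 33.
    Write x = 6 + 11·t and substitute into x ≡ 1 (mod 3): 11·t ≡ 1 − 6 = -5 (mod 3).
    Reduce coefficients mod 3: 2·t ≡ 1 (mod 3).
    The inverse of 2 mod 3 is 2 (since 2·2 = 4 = 1·3 + 1), so t ≡ 2·1 = 2 ≡ 2 (mod 3).
    Then x = 6 + 11·2 = 28, valid modulo lcm(11, 3) = 33: x ≡ 28 (mod 33).
  Combine with x ≡ 1 (mod 4): since gcd(33, 4) = 1, we get a unique residue mod 132.
    Write x = 28 + 33·t and substitute into x ≡ 1 (mod 4): 33·t ≡ 1 − 28 = -27 (mod 4).
    Reduce coefficients mod 4: 1·t ≡ 1 (mod 4).
    So t ≡ 1 (mod 4).
    Then x = 28 + 33·1 = 61, valid modulo lcm(33, 4) = 132: x ≡ 61 (mod 132).
Verify: 61 mod 11 = 6 ✓, 61 mod 3 = 1 ✓, 61 mod 4 = 1 ✓.

x ≡ 61 (mod 132).
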